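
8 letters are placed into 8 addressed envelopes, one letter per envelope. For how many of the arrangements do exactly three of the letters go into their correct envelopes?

Choose which 3 of the 8 are fixed: C(8,3) = 56.
The remaining 5 must be deranged: !5 = 44.
Total: 56 × 44 = 2464.

2464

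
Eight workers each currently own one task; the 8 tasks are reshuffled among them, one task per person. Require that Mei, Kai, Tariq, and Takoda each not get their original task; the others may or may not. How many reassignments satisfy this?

24024

Inclusion-exclusion on the 4 forbidden self-matches:
Σ_{j=0}^{4} (-1)^j C(4,j)(8-j)!
= C(4,0)·8! - C(4,1)·7! + C(4,2)·6! - C(4,3)·5! + C(4,4)·4!
= 40320 - 20160 + 4320 - 480 + 24
= 24024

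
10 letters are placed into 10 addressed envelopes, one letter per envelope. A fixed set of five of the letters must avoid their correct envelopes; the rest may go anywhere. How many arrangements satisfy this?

2170680

Inclusion-exclusion on the 5 forbidden self-matches:
Σ_{j=0}^{5} (-1)^j C(5,j)(10-j)!
= C(5,0)·10! - C(5,1)·9! + C(5,2)·8! - C(5,3)·7! + C(5,4)·6! - C(5,5)·5!
= 3628800 - 1814400 + 403200 - 50400 + 3600 - 120
= 2170680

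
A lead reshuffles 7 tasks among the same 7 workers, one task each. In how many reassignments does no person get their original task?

1854

By inclusion-exclusion, !7 = Σ (-1)^k · 7!/k! for k=0..7
= 7! - 7!/1! + 7!/2! - 7!/3! + 7!/4! - 7!/5! + 7!/6! - 7!/7!
= 5040 - 5040 + 2520 - 840 + 210 - 42 + 7 - 1
= 1854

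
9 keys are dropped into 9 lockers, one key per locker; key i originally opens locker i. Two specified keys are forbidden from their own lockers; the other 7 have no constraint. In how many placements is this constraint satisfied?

Inclusion-exclusion on the 2 forbidden self-matches:
Σ_{j=0}^{2} (-1)^j C(2,j)(9-j)!
= C(2,0)·9! - C(2,1)·8! + C(2,2)·7!
= 362880 - 80640 + 5040
= 287280

287280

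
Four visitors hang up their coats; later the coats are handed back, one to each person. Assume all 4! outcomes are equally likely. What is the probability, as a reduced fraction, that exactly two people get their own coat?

1/4

Favorable outcomes: C(4,2)·!2 = 6·1 = 6.
Total outcomes: 4! = 24.
Probability = 6/24 = 1/4.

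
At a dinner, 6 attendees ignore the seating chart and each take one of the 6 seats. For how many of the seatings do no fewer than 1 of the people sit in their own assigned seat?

455

# with exactly i fixed is C(6,i)·!(6-i); sum over i=1..6:
  i=1: C(6,1)·!5 = 6·44 = 264
  i=2: C(6,2)·!4 = 15·9 = 135
  i=3: C(6,3)·!3 = 20·2 = 40
  i=4: C(6,4)·!2 = 15·1 = 15
  i=5: C(6,5)·!1 = 6·0 = 0
  i=6: C(6,6)·!0 = 1·1 = 1
Total = 455.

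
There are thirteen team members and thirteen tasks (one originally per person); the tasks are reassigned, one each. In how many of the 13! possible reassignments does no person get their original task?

2290792932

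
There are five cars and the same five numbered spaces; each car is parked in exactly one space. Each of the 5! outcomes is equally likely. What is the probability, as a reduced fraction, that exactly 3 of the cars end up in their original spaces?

Favorable outcomes: C(5,3)·!2 = 10·1 = 10.
Total outcomes: 5! = 120.
Probability = 10/120 = 1/12.

1/12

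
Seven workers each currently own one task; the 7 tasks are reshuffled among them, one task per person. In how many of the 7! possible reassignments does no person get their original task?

!7 = 7! · Σ_{k=0}^{7} (-1)^k/k!
= 7! - 7!/1! + 7!/2! - 7!/3! + 7!/4! - 7!/5! + 7!/6! - 7!/7!
= 5040 - 5040 + 2520 - 840 + 210 - 42 + 7 - 1
= 1854

1854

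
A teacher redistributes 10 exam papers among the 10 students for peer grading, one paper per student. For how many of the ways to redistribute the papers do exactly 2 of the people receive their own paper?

Choose which 2 of the 10 are fixed: C(10,2) = 45.
The other 8 form a derangement: !8 = 14833.
Total: 45 × 14833 = 667485.

667485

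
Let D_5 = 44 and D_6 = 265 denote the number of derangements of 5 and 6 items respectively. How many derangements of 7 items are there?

1854

D_7 = (7-1)·(D_6 + D_5) = 6·(265 + 44) = 6·309 = 1854.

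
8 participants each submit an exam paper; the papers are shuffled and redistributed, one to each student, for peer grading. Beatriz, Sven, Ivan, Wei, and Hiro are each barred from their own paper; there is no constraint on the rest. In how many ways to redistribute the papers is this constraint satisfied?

Inclusion-exclusion on the 5 forbidden self-matches:
Σ_{j=0}^{5} (-1)^j C(5,j)(8-j)!
= C(5,0)·8! - C(5,1)·7! + C(5,2)·6! - C(5,3)·5! + C(5,4)·4! - C(5,5)·3!
= 40320 - 25200 + 7200 - 1200 + 120 - 6
= 21234

21234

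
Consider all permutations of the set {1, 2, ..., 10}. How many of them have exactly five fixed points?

11088

Pick the 5 fixed positions: C(10,5) = 252 ways.
The remaining 5 must be deranged: !5 = 44.
Total: 252 × 44 = 11088.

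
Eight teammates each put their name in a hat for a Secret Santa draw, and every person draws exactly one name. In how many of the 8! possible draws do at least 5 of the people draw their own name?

# with exactly i fixed is C(8,i)·!(8-i); sum over i=5..8:
  i=5: C(8,5)·!3 = 56·2 = 112
  i=6: C(8,6)·!2 = 28·1 = 28
  i=7: C(8,7)·!1 = 8·0 = 0
  i=8: C(8,8)·!0 = 1·1 = 1
Total = 141.

141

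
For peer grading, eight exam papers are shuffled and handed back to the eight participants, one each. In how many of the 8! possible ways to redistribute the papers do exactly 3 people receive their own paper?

2464

Choose which 3 of the 8 are fixed: C(8,3) = 56.
The other 5 form a derangement: !5 = 44.
Total: 56 × 44 = 2464.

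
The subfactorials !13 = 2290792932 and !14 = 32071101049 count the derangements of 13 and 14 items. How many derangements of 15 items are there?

481066515734

!15 = (15-1)·(!14 + !13) = 14·(32071101049 + 2290792932) = 14·34361893981 = 481066515734.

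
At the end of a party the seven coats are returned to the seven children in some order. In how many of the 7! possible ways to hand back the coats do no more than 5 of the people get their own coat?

5039

# with exactly i fixed is C(7,i)·!(7-i); sum over i=0..5:
  i=0: C(7,0)·!7 = 1·1854 = 1854
  i=1: C(7,1)·!6 = 7·265 = 1855
  i=2: C(7,2)·!5 = 21·44 = 924
  i=3: C(7,3)·!4 = 35·9 = 315
  i=4: C(7,4)·!3 = 35·2 = 70
  i=5: C(7,5)·!2 = 21·1 = 21
Total = 5039.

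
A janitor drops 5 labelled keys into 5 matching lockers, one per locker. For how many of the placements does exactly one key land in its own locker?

Choose which one of the 5 is fixed: C(5,1) = 5.
The other 4 form a derangement: !4 = 9.
Total: 5 × 9 = 45.

45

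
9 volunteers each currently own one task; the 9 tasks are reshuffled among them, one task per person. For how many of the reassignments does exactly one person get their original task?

133497

Pick the single fixed position: C(9,1) = 9 ways.
The remaining 8 must be deranged: !8 = 14833.
Total: 9 × 14833 = 133497.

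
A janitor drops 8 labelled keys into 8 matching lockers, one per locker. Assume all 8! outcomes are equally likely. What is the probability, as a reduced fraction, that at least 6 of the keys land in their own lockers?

Favorable outcomes: Σ_{i≥6} C(8,i)·!(8-i) = 28·1 + 8·0 + 1·1 = 29.
Total outcomes: 8! = 40320.
Probability = 29/40320 = 29/40320.

29/40320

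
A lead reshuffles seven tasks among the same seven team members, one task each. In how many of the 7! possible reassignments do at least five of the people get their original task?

22

Sum C(7,i)·!(7-i) for i = 5..7:
  i=5: C(7,5)·!2 = 21·1 = 21
  i=6: C(7,6)·!1 = 7·0 = 0
  i=7: C(7,7)·!0 = 1·1 = 1
Total = 22.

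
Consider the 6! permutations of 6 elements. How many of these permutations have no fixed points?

265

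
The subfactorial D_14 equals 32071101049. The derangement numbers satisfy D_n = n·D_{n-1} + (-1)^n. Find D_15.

481066515734

D_15 = 15·32071101049 - 1 = 481066515734.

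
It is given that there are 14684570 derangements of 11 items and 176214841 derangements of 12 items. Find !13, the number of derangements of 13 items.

!13 = (13-1)·(!12 + !11) = 12·(176214841 + 14684570) = 12·190899411 = 2290792932.

2290792932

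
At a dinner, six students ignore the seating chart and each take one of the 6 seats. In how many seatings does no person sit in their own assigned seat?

By inclusion-exclusion, !6 = Σ (-1)^k · 6!/k! for k=0..6
= 6! - 6!/1! + 6!/2! - 6!/3! + 6!/4! - 6!/5! + 6!/6!
= 720 - 720 + 360 - 120 + 30 - 6 + 1
= 265

265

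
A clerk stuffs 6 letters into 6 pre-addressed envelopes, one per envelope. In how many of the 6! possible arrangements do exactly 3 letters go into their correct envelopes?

40

Choose which 3 of the 6 are fixed: C(6,3) = 20.
The remaining 3 must be deranged: !3 = 2.
Total: 20 × 2 = 40.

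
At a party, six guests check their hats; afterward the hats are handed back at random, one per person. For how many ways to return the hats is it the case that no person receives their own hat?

265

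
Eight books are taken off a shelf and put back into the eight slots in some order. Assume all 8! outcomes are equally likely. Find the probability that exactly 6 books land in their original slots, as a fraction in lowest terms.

Favorable outcomes: C(8,6)·!2 = 28·1 = 28.
Total outcomes: 8! = 40320.
Probability = 28/40320 = 1/1440.

1/1440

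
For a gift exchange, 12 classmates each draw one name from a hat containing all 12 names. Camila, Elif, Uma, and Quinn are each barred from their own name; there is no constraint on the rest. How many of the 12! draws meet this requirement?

339696000

Let A_j be the event that the j-th constrained one is fixed. By inclusion-exclusion over the 4 events:
Σ_{j=0}^{4} (-1)^j C(4,j)(12-j)!
= C(4,0)·12! - C(4,1)·11! + C(4,2)·10! - C(4,3)·9! + C(4,4)·8!
= 479001600 - 159667200 + 21772800 - 1451520 + 40320
= 339696000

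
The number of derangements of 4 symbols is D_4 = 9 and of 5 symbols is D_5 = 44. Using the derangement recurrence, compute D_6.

265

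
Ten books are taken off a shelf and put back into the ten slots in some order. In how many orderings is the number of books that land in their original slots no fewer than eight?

46

Sum C(10,i)·!(10-i) for i = 8..10:
  i=8: C(10,8)·!2 = 45·1 = 45
  i=9: C(10,9)·!1 = 10·0 = 0
  i=10: C(10,10)·!0 = 1·1 = 1
Total = 46.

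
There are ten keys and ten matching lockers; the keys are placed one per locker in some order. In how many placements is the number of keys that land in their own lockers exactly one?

1334960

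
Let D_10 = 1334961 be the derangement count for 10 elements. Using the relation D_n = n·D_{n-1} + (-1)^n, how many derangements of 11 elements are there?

14684570

D_11 = 11·1334961 - 1 = 14684570.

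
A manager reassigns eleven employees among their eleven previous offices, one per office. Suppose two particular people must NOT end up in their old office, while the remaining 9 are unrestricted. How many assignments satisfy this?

33022080

Let A_j be the event that the j-th constrained one is fixed. By inclusion-exclusion over the 2 events:
Σ_{j=0}^{2} (-1)^j C(2,j)(11-j)!
= C(2,0)·11! - C(2,1)·10! + C(2,2)·9!
= 39916800 - 7257600 + 362880
= 33022080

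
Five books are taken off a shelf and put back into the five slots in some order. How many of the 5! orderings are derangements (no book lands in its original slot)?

!5 is the nearest integer to 5!/e.
5! = 120, and 120/e ≈ 44.15, so !5 = 44.

44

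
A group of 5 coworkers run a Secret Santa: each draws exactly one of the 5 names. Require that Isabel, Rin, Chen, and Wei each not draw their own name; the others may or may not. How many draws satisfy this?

53

Let A_j be the event that the j-th constrained one is fixed. By inclusion-exclusion over the 4 events:
Σ_{j=0}^{4} (-1)^j C(4,j)(5-j)!
= C(4,0)·5! - C(4,1)·4! + C(4,2)·3! - C(4,3)·2! + C(4,4)·1!
= 120 - 96 + 36 - 8 + 1
= 53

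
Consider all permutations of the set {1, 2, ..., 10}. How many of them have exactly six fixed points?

1890

Pick the 6 fixed positions: C(10,6) = 210 ways.
The remaining 4 must be deranged: !4 = 9.
Total: 210 × 9 = 1890.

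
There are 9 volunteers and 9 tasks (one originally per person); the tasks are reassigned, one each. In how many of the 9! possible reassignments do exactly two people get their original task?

66744

Choose which 2 of the 9 are fixed: C(9,2) = 36.
The remaining 7 must be deranged: !7 = 1854.
Total: 36 × 1854 = 66744.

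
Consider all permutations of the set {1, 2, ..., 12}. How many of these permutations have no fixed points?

Recurrence: !12 = 12·!11 + (-1)^12.
!12 = 12·14684570 + 1 = 176214841

176214841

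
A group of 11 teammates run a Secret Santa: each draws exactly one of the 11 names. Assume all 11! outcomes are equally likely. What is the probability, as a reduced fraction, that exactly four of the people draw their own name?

103/6720

Favorable outcomes: C(11,4)·!7 = 330·1854 = 611820.
Total outcomes: 11! = 39916800.
Probability = 611820/39916800 = 103/6720.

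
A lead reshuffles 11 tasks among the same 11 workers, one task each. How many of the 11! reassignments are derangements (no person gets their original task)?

14684570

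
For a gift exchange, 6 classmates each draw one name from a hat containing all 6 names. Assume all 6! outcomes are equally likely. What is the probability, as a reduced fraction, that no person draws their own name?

Favorable outcomes: !6 = 265.
Total outcomes: 6! = 720.
Probability = 265/720 = 53/144.

53/144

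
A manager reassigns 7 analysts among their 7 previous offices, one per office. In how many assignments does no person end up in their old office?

1854

The subfactorial !7 = [7!/e] (nearest integer).
7! = 5040, and 5040/e ≈ 1854.11, so !7 = 1854.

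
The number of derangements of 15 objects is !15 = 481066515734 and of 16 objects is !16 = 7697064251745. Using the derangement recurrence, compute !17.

!17 = (17-1)·(!16 + !15) = 16·(7697064251745 + 481066515734) = 16·8178130767479 = 130850092279664.

130850092279664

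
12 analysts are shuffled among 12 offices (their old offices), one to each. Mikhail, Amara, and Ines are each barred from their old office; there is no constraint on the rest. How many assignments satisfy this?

Inclusion-exclusion on the 3 forbidden self-matches:
Σ_{j=0}^{3} (-1)^j C(3,j)(12-j)!
= C(3,0)·12! - C(3,1)·11! + C(3,2)·10! - C(3,3)·9!
= 479001600 - 119750400 + 10886400 - 362880
= 369774720

369774720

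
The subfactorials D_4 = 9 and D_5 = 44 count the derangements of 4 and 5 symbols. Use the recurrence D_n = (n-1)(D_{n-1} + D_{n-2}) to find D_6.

D_6 = (6-1)·(D_5 + D_4) = 5·(44 + 9) = 5·53 = 265.

265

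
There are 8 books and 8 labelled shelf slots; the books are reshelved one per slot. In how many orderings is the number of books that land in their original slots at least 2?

Sum C(8,i)·!(8-i) for i = 2..8:
  i=2: C(8,2)·!6 = 28·265 = 7420
  i=3: C(8,3)·!5 = 56·44 = 2464
  i=4: C(8,4)·!4 = 70·9 = 630
  i=5: C(8,5)·!3 = 56·2 = 112
  i=6: C(8,6)·!2 = 28·1 = 28
  i=7: C(8,7)·!1 = 8·0 = 0
  i=8: C(8,8)·!0 = 1·1 = 1
Total = 10655.

10655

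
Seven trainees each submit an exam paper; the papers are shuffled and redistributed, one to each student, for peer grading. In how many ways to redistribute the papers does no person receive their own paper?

1854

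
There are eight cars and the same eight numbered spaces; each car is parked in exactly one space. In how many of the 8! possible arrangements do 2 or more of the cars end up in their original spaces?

10655

Sum C(8,i)·!(8-i) for i = 2..8:
  i=2: C(8,2)·!6 = 28·265 = 7420
  i=3: C(8,3)·!5 = 56·44 = 2464
  i=4: C(8,4)·!4 = 70·9 = 630
  i=5: C(8,5)·!3 = 56·2 = 112
  i=6: C(8,6)·!2 = 28·1 = 28
  i=7: C(8,7)·!1 = 8·0 = 0
  i=8: C(8,8)·!0 = 1·1 = 1
Total = 10655.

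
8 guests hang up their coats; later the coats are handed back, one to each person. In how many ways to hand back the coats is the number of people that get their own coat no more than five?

40291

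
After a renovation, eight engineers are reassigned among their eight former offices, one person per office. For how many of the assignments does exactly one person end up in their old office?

14832

Choose which one of the 8 is fixed: C(8,1) = 8.
The other 7 form a derangement: !7 = 1854.
Total: 8 × 1854 = 14832.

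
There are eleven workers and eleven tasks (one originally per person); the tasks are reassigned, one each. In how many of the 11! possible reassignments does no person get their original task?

The number of derangements of 11 is !11 = Σ_{k=0}^{11} (-1)^k·11!/k!
= 11! - 11!/1! + 11!/2! - 11!/3! + 11!/4! - 11!/5! + 11!/6! - 11!/7! + 11!/8! - 11!/9! + 11!/10! - 11!/11!
= 39916800 - 39916800 + 19958400 - 6652800 + 1663200 - 332640 + 55440 - 7920 + 990 - 110 + 11 - 1
= 14684570

14684570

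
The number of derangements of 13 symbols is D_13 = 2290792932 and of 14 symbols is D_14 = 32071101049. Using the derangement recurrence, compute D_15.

D_15 = (15-1)·(D_14 + D_13) = 14·(32071101049 + 2290792932) = 14·34361893981 = 481066515734.

481066515734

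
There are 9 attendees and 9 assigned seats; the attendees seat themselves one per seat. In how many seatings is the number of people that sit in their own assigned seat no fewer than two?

95887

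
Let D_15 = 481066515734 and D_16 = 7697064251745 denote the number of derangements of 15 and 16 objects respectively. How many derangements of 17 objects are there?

D_17 = (17-1)·(D_16 + D_15) = 16·(7697064251745 + 481066515734) = 16·8178130767479 = 130850092279664.

130850092279664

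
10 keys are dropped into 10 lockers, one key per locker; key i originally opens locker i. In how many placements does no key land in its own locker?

1334961

!10 is the nearest integer to 10!/e.
10! = 3628800, and 3628800/e ≈ 1334960.92, so !10 = 1334961.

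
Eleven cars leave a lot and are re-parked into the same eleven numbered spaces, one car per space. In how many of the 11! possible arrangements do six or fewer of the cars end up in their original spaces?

39913444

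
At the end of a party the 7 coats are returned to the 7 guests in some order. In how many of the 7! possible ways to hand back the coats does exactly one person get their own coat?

1855

Pick the single fixed position: C(7,1) = 7 ways.
The other 6 form a derangement: !6 = 265.
Total: 7 × 265 = 1855.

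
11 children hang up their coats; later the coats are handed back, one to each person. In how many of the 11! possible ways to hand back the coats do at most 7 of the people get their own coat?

Sum C(11,i)·!(11-i) for i = 0..7:
  i=0: C(11,0)·!11 = 1·14684570 = 14684570
  i=1: C(11,1)·!10 = 11·1334961 = 14684571
  i=2: C(11,2)·!9 = 55·133496 = 7342280
  i=3: C(11,3)·!8 = 165·14833 = 2447445
  i=4: C(11,4)·!7 = 330·1854 = 611820
  i=5: C(11,5)·!6 = 462·265 = 122430
  i=6: C(11,6)·!5 = 462·44 = 20328
  i=7: C(11,7)·!4 = 330·9 = 2970
Total = 39916414.

39916414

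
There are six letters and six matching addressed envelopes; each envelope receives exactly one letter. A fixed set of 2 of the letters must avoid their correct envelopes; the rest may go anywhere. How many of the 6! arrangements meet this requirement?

504

Inclusion-exclusion on the 2 forbidden self-matches:
Σ_{j=0}^{2} (-1)^j C(2,j)(6-j)!
= C(2,0)·6! - C(2,1)·5! + C(2,2)·4!
= 720 - 240 + 24
= 504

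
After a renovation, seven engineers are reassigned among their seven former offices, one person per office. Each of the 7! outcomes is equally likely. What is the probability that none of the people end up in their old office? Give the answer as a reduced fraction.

103/280

Favorable outcomes: !7 = 1854.
Total outcomes: 7! = 5040.
Probability = 1854/5040 = 103/280.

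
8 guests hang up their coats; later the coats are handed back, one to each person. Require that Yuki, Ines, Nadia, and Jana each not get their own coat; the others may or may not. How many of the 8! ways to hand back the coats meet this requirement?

24024

Let A_j be the event that the j-th constrained one is fixed. By inclusion-exclusion over the 4 events:
Σ_{j=0}^{4} (-1)^j C(4,j)(8-j)!
= C(4,0)·8! - C(4,1)·7! + C(4,2)·6! - C(4,3)·5! + C(4,4)·4!
= 40320 - 20160 + 4320 - 480 + 24
= 24024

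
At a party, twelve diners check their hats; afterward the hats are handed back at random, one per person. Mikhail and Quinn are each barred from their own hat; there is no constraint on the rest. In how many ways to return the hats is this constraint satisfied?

402796800

Inclusion-exclusion on the 2 forbidden self-matches:
Σ_{j=0}^{2} (-1)^j C(2,j)(12-j)!
= C(2,0)·12! - C(2,1)·11! + C(2,2)·10!
= 479001600 - 79833600 + 3628800
= 402796800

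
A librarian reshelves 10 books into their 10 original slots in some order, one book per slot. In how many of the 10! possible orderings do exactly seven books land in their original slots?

Pick the 7 fixed positions: C(10,7) = 120 ways.
The other 3 form a derangement: !3 = 2.
Total: 120 × 2 = 240.

240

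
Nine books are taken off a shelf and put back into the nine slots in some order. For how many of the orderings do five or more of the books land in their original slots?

1339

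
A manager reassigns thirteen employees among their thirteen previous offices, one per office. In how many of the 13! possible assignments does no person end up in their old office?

2290792932

The subfactorial !13 = [13!/e] (nearest integer).
13! = 6227020800, and 6227020800/e ≈ 2290792932.07, so !13 = 2290792932.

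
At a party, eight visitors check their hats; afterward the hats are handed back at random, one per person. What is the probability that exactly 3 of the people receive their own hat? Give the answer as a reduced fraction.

11/180

Favorable outcomes: C(8,3)·!5 = 56·44 = 2464.
Total outcomes: 8! = 40320.
Probability = 2464/40320 = 11/180.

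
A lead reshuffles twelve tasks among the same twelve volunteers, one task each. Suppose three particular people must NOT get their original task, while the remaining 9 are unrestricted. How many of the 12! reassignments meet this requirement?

369774720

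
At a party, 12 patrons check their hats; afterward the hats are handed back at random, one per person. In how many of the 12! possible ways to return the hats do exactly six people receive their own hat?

Choose which 6 of the 12 are fixed: C(12,6) = 924.
The other 6 form a derangement: !6 = 265.
Total: 924 × 265 = 244860.

244860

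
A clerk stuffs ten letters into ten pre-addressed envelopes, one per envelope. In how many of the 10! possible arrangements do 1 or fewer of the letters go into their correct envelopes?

Sum C(10,i)·!(10-i) for i = 0..1:
  i=0: C(10,0)·!10 = 1·1334961 = 1334961
  i=1: C(10,1)·!9 = 10·133496 = 1334960
Total = 2669921.

2669921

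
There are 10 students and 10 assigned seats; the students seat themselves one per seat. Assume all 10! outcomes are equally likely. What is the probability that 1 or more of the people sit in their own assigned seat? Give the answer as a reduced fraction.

Favorable outcomes: Σ_{i≥1} C(10,i)·!(10-i) = 10·133496 + 45·14833 + 120·1854 + 210·265 + 252·44 + 210·9 + 120·2 + 45·1 + 10·0 + 1·1 = 2293839.
Total outcomes: 10! = 3628800.
Probability = 2293839/3628800 = 28319/44800.

28319/44800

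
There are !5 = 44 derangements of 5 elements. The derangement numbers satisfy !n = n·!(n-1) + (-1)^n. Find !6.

!6 = 6·44 + 1 = 265.

265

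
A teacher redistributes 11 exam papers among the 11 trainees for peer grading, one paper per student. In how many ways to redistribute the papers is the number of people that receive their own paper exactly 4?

611820

Pick the 4 fixed positions: C(11,4) = 330 ways.
The remaining 7 must be deranged: !7 = 1854.
Total: 330 × 1854 = 611820.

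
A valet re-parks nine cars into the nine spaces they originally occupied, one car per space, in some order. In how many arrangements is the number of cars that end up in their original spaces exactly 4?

Choose which 4 of the 9 are fixed: C(9,4) = 126.
The remaining 5 must be deranged: !5 = 44.
Total: 126 × 44 = 5544.

5544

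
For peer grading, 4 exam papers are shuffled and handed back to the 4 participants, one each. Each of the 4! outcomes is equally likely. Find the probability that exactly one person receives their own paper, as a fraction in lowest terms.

Favorable outcomes: C(4,1)·!3 = 4·2 = 8.
Total outcomes: 4! = 24.
Probability = 8/24 = 1/3.

1/3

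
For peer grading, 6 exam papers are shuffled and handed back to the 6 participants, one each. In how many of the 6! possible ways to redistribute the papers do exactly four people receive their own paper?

Pick the 4 fixed positions: C(6,4) = 15 ways.
The remaining 2 must be deranged: !2 = 1.
Total: 15 × 1 = 15.

15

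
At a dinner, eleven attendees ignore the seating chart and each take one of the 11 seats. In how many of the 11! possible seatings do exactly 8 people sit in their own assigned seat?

330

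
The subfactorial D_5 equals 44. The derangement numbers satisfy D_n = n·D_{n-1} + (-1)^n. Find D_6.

D_6 = 6·44 + 1 = 265.

265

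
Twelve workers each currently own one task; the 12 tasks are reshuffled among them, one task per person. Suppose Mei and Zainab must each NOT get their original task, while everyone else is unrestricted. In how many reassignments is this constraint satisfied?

402796800

Inclusion-exclusion on the 2 forbidden self-matches:
Σ_{j=0}^{2} (-1)^j C(2,j)(12-j)!
= C(2,0)·12! - C(2,1)·11! + C(2,2)·10!
= 479001600 - 79833600 + 3628800
= 402796800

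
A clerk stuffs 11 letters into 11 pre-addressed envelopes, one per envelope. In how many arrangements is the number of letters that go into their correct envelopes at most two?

Sum C(11,i)·!(11-i) for i = 0..2:
  i=0: C(11,0)·!11 = 1·14684570 = 14684570
  i=1: C(11,1)·!10 = 11·1334961 = 14684571
  i=2: C(11,2)·!9 = 55·133496 = 7342280
Total = 36711421.

36711421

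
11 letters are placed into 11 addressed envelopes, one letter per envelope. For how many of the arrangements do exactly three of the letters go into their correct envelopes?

Pick the 3 fixed positions: C(11,3) = 165 ways.
The remaining 8 must be deranged: !8 = 14833.
Total: 165 × 14833 = 2447445.

2447445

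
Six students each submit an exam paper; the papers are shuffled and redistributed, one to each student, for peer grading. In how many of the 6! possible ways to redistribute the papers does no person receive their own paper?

265

The number of derangements of 6 is !6 = Σ_{k=0}^{6} (-1)^k·6!/k!
= 6! - 6!/1! + 6!/2! - 6!/3! + 6!/4! - 6!/5! + 6!/6!
= 720 - 720 + 360 - 120 + 30 - 6 + 1
= 265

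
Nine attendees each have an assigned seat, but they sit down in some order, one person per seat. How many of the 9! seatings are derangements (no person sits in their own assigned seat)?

The number of derangements of 9 is !9 = Σ_{k=0}^{9} (-1)^k·9!/k!
= 9! - 9!/1! + 9!/2! - 9!/3! + 9!/4! - 9!/5! + 9!/6! - 9!/7! + 9!/8! - 9!/9!
= 362880 - 362880 + 181440 - 60480 + 15120 - 3024 + 504 - 72 + 9 - 1
= 133496

133496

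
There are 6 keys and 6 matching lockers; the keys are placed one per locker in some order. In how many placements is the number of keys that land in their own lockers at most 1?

529

Sum C(6,i)·!(6-i) for i = 0..1:
  i=0: C(6,0)·!6 = 1·265 = 265
  i=1: C(6,1)·!5 = 6·44 = 264
Total = 529.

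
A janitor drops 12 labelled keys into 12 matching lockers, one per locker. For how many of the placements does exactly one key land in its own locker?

176214840

Pick the single fixed position: C(12,1) = 12 ways.
The remaining 11 must be deranged: !11 = 14684570.
Total: 12 × 14684570 = 176214840.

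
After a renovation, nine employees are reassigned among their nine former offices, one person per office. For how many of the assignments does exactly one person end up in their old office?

Pick the single fixed position: C(9,1) = 9 ways.
The remaining 8 must be deranged: !8 = 14833.
Total: 9 × 14833 = 133497.

133497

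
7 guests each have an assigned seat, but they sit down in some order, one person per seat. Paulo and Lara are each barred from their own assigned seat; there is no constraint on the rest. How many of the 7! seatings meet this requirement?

3720

Inclusion-exclusion on the 2 forbidden self-matches:
Σ_{j=0}^{2} (-1)^j C(2,j)(7-j)!
= C(2,0)·7! - C(2,1)·6! + C(2,2)·5!
= 5040 - 1440 + 120
= 3720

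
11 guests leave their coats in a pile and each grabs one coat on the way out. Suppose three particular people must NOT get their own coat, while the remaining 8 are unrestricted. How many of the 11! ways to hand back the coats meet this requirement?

30078720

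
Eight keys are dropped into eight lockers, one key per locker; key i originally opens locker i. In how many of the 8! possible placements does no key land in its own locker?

The number of derangements of 8 is !8 = Σ_{k=0}^{8} (-1)^k·8!/k!
= 8! - 8!/1! + 8!/2! - 8!/3! + 8!/4! - 8!/5! + 8!/6! - 8!/7! + 8!/8!
= 40320 - 40320 + 20160 - 6720 + 1680 - 336 + 56 - 8 + 1
= 14833

14833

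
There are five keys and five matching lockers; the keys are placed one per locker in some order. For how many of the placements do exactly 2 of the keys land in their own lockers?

20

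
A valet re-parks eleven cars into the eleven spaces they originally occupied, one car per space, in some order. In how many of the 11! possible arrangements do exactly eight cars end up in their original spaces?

330

Pick the 8 fixed positions: C(11,8) = 165 ways.
The remaining 3 must be deranged: !3 = 2.
Total: 165 × 2 = 330.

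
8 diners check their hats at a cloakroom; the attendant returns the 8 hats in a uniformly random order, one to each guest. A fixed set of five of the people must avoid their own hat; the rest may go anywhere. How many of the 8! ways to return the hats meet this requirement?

Let A_j be the event that the j-th constrained one is fixed. By inclusion-exclusion over the 5 events:
Σ_{j=0}^{5} (-1)^j C(5,j)(8-j)!
= C(5,0)·8! - C(5,1)·7! + C(5,2)·6! - C(5,3)·5! + C(5,4)·4! - C(5,5)·3!
= 40320 - 25200 + 7200 - 1200 + 120 - 6
= 21234

21234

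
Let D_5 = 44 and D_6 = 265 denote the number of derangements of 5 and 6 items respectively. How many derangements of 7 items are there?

1854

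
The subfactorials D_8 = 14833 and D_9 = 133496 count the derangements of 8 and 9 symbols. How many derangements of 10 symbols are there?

1334961

D_10 = (10-1)·(D_9 + D_8) = 9·(133496 + 14833) = 9·148329 = 1334961.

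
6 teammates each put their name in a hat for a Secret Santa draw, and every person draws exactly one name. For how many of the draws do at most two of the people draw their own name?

664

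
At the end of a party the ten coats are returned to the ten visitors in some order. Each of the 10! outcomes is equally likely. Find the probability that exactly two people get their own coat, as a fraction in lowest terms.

2119/11520

Favorable outcomes: C(10,2)·!8 = 45·14833 = 667485.
Total outcomes: 10! = 3628800.
Probability = 667485/3628800 = 2119/11520.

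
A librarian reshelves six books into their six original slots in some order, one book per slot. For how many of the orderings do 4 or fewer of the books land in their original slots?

# with exactly i fixed is C(6,i)·!(6-i); sum over i=0..4:
  i=0: C(6,0)·!6 = 1·265 = 265
  i=1: C(6,1)·!5 = 6·44 = 264
  i=2: C(6,2)·!4 = 15·9 = 135
  i=3: C(6,3)·!3 = 20·2 = 40
  i=4: C(6,4)·!2 = 15·1 = 15
Total = 719.

719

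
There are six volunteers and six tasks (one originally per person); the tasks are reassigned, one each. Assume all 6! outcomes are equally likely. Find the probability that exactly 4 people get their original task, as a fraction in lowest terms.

1/48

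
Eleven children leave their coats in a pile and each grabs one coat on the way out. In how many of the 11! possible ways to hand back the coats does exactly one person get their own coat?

Pick the single fixed position: C(11,1) = 11 ways.
The other 10 form a derangement: !10 = 1334961.
Total: 11 × 1334961 = 14684571.

14684571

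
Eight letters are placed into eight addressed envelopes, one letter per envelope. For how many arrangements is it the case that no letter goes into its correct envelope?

14833

The number of derangements of 8 is !8 = Σ_{k=0}^{8} (-1)^k·8!/k!
= 8! - 8!/1! + 8!/2! - 8!/3! + 8!/4! - 8!/5! + 8!/6! - 8!/7! + 8!/8!
= 40320 - 40320 + 20160 - 6720 + 1680 - 336 + 56 - 8 + 1
= 14833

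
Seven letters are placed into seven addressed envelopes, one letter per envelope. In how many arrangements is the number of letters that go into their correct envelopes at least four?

92

# with exactly i fixed is C(7,i)·!(7-i); sum over i=4..7:
  i=4: C(7,4)·!3 = 35·2 = 70
  i=5: C(7,5)·!2 = 21·1 = 21
  i=6: C(7,6)·!1 = 7·0 = 0
  i=7: C(7,7)·!0 = 1·1 = 1
Total = 92.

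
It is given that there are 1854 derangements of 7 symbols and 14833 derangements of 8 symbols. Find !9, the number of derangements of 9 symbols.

!9 = (9-1)·(!8 + !7) = 8·(14833 + 1854) = 8·16687 = 133496.

133496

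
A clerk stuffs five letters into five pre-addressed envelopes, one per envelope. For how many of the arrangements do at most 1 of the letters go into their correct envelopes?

89

# with exactly i fixed is C(5,i)·!(5-i); sum over i=0..1:
  i=0: C(5,0)·!5 = 1·44 = 44
  i=1: C(5,1)·!4 = 5·9 = 45
Total = 89.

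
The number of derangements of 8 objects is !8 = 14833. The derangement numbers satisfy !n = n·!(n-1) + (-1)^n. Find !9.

133496

!9 = 9·14833 - 1 = 133496.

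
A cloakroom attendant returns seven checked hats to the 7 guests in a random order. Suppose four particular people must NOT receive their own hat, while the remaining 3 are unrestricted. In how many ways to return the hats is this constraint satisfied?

2790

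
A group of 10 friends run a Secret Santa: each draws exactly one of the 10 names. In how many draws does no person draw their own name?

1334961

The number of derangements of 10 is !10 = Σ_{k=0}^{10} (-1)^k·10!/k!
= 10! - 10!/1! + 10!/2! - 10!/3! + 10!/4! - 10!/5! + 10!/6! - 10!/7! + 10!/8! - 10!/9! + 10!/10!
= 3628800 - 3628800 + 1814400 - 604800 + 151200 - 30240 + 5040 - 720 + 90 - 10 + 1
= 1334961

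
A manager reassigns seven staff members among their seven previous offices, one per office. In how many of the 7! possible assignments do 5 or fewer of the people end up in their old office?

Sum C(7,i)·!(7-i) for i = 0..5:
  i=0: C(7,0)·!7 = 1·1854 = 1854
  i=1: C(7,1)·!6 = 7·265 = 1855
  i=2: C(7,2)·!5 = 21·44 = 924
  i=3: C(7,3)·!4 = 35·9 = 315
  i=4: C(7,4)·!3 = 35·2 = 70
  i=5: C(7,5)·!2 = 21·1 = 21
Total = 5039.

5039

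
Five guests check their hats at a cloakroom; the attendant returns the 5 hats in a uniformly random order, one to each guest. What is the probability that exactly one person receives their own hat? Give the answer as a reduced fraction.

3/8

Favorable outcomes: C(5,1)·!4 = 5·9 = 45.
Total outcomes: 5! = 120.
Probability = 45/120 = 3/8.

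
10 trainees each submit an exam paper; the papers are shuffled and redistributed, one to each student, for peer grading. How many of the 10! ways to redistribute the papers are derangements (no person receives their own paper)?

Use !n = n·!(n-1) + (-1)^n.
!10 = 10·133496 + 1 = 1334961

1334961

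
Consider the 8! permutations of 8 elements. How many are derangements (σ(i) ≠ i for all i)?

!8 is the nearest integer to 8!/e.
8! = 40320, and 40320/e ≈ 14832.90, so !8 = 14833.

14833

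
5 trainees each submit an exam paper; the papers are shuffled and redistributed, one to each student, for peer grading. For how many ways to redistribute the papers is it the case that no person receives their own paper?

44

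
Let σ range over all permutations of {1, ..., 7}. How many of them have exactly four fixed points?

70

Pick the 4 fixed positions: C(7,4) = 35 ways.
The other 3 form a derangement: !3 = 2.
Total: 35 × 2 = 70.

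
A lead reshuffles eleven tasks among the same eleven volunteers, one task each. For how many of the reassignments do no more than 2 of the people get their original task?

36711421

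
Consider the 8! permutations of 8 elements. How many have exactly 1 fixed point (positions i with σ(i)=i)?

14832

Choose which one of the 8 is fixed: C(8,1) = 8.
The remaining 7 must be deranged: !7 = 1854.
Total: 8 × 1854 = 14832.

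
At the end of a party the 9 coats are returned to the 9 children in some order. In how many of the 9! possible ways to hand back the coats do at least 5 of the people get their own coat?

1339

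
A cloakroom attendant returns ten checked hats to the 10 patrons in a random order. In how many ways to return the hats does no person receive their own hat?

1334961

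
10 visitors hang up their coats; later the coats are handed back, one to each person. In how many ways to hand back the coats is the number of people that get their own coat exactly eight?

Pick the 8 fixed positions: C(10,8) = 45 ways.
The remaining 2 must be deranged: !2 = 1.
Total: 45 × 1 = 45.

45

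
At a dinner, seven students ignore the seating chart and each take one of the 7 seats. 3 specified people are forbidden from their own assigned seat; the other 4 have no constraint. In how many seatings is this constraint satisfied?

Let A_j be the event that the j-th constrained one is fixed. By inclusion-exclusion over the 3 events:
Σ_{j=0}^{3} (-1)^j C(3,j)(7-j)!
= C(3,0)·7! - C(3,1)·6! + C(3,2)·5! - C(3,3)·4!
= 5040 - 2160 + 360 - 24
= 3216

3216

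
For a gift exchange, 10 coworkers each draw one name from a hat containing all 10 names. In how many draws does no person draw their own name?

1334961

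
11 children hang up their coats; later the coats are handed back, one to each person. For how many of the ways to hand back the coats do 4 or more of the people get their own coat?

757934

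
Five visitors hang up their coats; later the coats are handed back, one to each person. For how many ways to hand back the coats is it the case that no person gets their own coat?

The subfactorial !5 = [5!/e] (nearest integer).
5! = 120, and 120/e ≈ 44.15, so !5 = 44.

44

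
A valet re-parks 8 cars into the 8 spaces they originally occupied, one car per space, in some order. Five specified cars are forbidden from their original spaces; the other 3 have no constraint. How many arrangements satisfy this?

Inclusion-exclusion on the 5 forbidden self-matches:
Σ_{j=0}^{5} (-1)^j C(5,j)(8-j)!
= C(5,0)·8! - C(5,1)·7! + C(5,2)·6! - C(5,3)·5! + C(5,4)·4! - C(5,5)·3!
= 40320 - 25200 + 7200 - 1200 + 120 - 6
= 21234

21234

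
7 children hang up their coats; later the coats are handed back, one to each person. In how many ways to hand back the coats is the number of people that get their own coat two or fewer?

4633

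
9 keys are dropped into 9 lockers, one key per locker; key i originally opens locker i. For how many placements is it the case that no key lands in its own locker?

The number of derangements of 9 is !9 = Σ_{k=0}^{9} (-1)^k·9!/k!
= 9! - 9!/1! + 9!/2! - 9!/3! + 9!/4! - 9!/5! + 9!/6! - 9!/7! + 9!/8! - 9!/9!
= 362880 - 362880 + 181440 - 60480 + 15120 - 3024 + 504 - 72 + 9 - 1
= 133496

133496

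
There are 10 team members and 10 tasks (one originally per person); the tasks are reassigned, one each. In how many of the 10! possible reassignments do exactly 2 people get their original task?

Choose which 2 of the 10 are fixed: C(10,2) = 45.
The remaining 8 must be deranged: !8 = 14833.
Total: 45 × 14833 = 667485.

667485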